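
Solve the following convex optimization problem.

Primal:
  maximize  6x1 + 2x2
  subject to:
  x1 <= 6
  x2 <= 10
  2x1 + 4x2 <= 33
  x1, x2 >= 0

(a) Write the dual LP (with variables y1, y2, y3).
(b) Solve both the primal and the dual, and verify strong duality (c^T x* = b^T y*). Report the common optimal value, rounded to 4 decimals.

The standard primal-dual pair for 'max c^T x s.t. A x <= b, x >= 0' is:
  Dual:  min b^T y  s.t.  A^T y >= c,  y >= 0.

So the dual LP is:
  minimize  6y1 + 10y2 + 33y3
  subject to:
    y1 + 2y3 >= 6
    y2 + 4y3 >= 2
    y1, y2, y3 >= 0

Solving the primal: x* = (6, 5.25).
  primal value c^T x* = 46.5.
Solving the dual: y* = (5, 0, 0.5).
  dual value b^T y* = 46.5.
Strong duality: c^T x* = b^T y*. Confirmed.

46.5


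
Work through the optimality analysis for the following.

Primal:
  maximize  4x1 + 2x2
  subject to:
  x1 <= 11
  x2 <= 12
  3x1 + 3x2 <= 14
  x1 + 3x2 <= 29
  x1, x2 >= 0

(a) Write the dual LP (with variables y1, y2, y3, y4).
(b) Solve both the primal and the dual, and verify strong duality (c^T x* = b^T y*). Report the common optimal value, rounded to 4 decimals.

The standard primal-dual pair for 'max c^T x s.t. A x <= b, x >= 0' is:
  Dual:  min b^T y  s.t.  A^T y >= c,  y >= 0.

So the dual LP is:
  minimize  11y1 + 12y2 + 14y3 + 29y4
  subject to:
    y1 + 3y3 + y4 >= 4
    y2 + 3y3 + 3y4 >= 2
    y1, y2, y3, y4 >= 0

Solving the primal: x* = (4.6667, 0).
  primal value c^T x* = 18.6667.
Solving the dual: y* = (0, 0, 1.3333, 0).
  dual value b^T y* = 18.6667.
Strong duality: c^T x* = b^T y*. Confirmed.

18.6667


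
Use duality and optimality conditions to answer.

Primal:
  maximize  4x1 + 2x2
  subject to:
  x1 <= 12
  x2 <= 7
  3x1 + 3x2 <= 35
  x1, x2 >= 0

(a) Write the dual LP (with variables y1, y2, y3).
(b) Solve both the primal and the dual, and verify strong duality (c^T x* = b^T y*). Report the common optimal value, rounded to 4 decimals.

The standard primal-dual pair for 'max c^T x s.t. A x <= b, x >= 0' is:
  Dual:  min b^T y  s.t.  A^T y >= c,  y >= 0.

So the dual LP is:
  minimize  12y1 + 7y2 + 35y3
  subject to:
    y1 + 3y3 >= 4
    y2 + 3y3 >= 2
    y1, y2, y3 >= 0

Solving the primal: x* = (11.6667, 0).
  primal value c^T x* = 46.6667.
Solving the dual: y* = (0, 0, 1.3333).
  dual value b^T y* = 46.6667.
Strong duality: c^T x* = b^T y*. Confirmed.

46.6667


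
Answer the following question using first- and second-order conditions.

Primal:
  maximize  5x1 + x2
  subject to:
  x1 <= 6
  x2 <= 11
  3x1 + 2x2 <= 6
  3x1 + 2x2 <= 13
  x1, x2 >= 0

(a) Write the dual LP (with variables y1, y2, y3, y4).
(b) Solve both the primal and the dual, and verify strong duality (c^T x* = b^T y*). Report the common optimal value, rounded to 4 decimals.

The standard primal-dual pair for 'max c^T x s.t. A x <= b, x >= 0' is:
  Dual:  min b^T y  s.t.  A^T y >= c,  y >= 0.

So the dual LP is:
  minimize  6y1 + 11y2 + 6y3 + 13y4
  subject to:
    y1 + 3y3 + 3y4 >= 5
    y2 + 2y3 + 2y4 >= 1
    y1, y2, y3, y4 >= 0

Solving the primal: x* = (2, 0).
  primal value c^T x* = 10.
Solving the dual: y* = (0, 0, 1.6667, 0).
  dual value b^T y* = 10.
Strong duality: c^T x* = b^T y*. Confirmed.

10


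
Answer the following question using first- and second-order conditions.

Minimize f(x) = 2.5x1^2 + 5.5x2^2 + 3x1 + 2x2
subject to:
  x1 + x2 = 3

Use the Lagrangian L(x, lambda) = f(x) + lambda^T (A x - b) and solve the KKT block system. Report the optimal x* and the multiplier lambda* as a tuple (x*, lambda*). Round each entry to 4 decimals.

Form the Lagrangian:
  L(x, lambda) = (1/2) x^T Q x + c^T x + lambda^T (A x - b)
Stationarity (grad_x L = 0): Q x + c + A^T lambda = 0.
Primal feasibility: A x = b.

This gives the KKT block system:
  [ Q   A^T ] [ x     ]   [-c ]
  [ A    0  ] [ lambda ] = [ b ]

Solving the linear system:
  x*      = (2, 1)
  lambda* = (-13)
  f(x*)   = 23.5

x* = (2, 1), lambda* = (-13)


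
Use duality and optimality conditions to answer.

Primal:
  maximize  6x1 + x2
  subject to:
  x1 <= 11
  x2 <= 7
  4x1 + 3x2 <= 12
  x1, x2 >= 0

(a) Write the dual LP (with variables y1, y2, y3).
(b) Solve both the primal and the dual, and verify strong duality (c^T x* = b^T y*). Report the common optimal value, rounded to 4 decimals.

The standard primal-dual pair for 'max c^T x s.t. A x <= b, x >= 0' is:
  Dual:  min b^T y  s.t.  A^T y >= c,  y >= 0.

So the dual LP is:
  minimize  11y1 + 7y2 + 12y3
  subject to:
    y1 + 4y3 >= 6
    y2 + 3y3 >= 1
    y1, y2, y3 >= 0

Solving the primal: x* = (3, 0).
  primal value c^T x* = 18.
Solving the dual: y* = (0, 0, 1.5).
  dual value b^T y* = 18.
Strong duality: c^T x* = b^T y*. Confirmed.

18


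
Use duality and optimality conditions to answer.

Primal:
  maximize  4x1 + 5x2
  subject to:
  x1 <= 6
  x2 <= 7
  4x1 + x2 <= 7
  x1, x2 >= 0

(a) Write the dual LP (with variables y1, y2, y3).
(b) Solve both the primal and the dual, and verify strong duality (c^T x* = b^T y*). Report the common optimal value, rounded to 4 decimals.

The standard primal-dual pair for 'max c^T x s.t. A x <= b, x >= 0' is:
  Dual:  min b^T y  s.t.  A^T y >= c,  y >= 0.

So the dual LP is:
  minimize  6y1 + 7y2 + 7y3
  subject to:
    y1 + 4y3 >= 4
    y2 + y3 >= 5
    y1, y2, y3 >= 0

Solving the primal: x* = (0, 7).
  primal value c^T x* = 35.
Solving the dual: y* = (0, 4, 1).
  dual value b^T y* = 35.
Strong duality: c^T x* = b^T y*. Confirmed.

35


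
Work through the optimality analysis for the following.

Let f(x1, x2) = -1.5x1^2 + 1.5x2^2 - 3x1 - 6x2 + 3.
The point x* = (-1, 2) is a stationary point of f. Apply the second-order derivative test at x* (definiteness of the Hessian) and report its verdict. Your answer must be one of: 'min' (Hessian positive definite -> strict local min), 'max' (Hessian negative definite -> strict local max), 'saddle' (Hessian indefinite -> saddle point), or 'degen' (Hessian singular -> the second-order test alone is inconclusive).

Compute the Hessian H = grad^2 f:
  H = [[-3, 0], [0, 3]]
Verify stationarity: grad f(x*) = H x* + g = (0, 0).
Eigenvalues of H: -3, 3.
Eigenvalues have mixed signs, so H is indefinite -> x* is a saddle point.

saddle


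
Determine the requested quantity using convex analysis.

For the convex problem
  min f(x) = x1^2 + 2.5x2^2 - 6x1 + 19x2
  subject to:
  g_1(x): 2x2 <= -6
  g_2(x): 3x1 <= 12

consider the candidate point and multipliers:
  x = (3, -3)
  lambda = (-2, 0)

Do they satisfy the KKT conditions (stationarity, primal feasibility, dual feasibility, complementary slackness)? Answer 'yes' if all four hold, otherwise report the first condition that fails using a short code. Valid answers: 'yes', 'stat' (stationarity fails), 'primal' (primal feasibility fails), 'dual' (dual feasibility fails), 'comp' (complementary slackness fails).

Gradient of f: grad f(x) = Q x + c = (0, 4)
Constraint values g_i(x) = a_i^T x - b_i:
  g_1((3, -3)) = 0
  g_2((3, -3)) = -3
Stationarity residual: grad f(x) + sum_i lambda_i a_i = (0, 0)
  -> stationarity OK
Primal feasibility (all g_i <= 0): OK
Dual feasibility (all lambda_i >= 0): FAILS
Complementary slackness (lambda_i * g_i(x) = 0 for all i): OK

Verdict: the first failing condition is dual_feasibility -> dual.

dual


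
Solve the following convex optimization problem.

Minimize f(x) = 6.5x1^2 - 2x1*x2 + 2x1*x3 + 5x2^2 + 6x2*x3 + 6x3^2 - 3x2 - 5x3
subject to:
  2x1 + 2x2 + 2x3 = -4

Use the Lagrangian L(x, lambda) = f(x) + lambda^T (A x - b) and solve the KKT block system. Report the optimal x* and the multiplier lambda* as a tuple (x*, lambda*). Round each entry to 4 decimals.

Form the Lagrangian:
  L(x, lambda) = (1/2) x^T Q x + c^T x + lambda^T (A x - b)
Stationarity (grad_x L = 0): Q x + c + A^T lambda = 0.
Primal feasibility: A x = b.

This gives the KKT block system:
  [ Q   A^T ] [ x     ]   [-c ]
  [ A    0  ] [ lambda ] = [ b ]

Solving the linear system:
  x*      = (-1.0777, -1.1845, 0.2621)
  lambda* = (5.5583)
  f(x*)   = 12.2379

x* = (-1.0777, -1.1845, 0.2621), lambda* = (5.5583)


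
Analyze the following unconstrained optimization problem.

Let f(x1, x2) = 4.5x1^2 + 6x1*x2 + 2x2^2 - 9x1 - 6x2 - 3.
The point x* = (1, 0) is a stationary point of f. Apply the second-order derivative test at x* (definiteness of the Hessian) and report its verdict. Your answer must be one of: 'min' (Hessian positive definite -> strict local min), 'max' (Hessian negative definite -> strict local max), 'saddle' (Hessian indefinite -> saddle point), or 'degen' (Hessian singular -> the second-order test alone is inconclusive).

Compute the Hessian H = grad^2 f:
  H = [[9, 6], [6, 4]]
Verify stationarity: grad f(x*) = H x* + g = (0, 0).
Eigenvalues of H: 0, 13.
H has a zero eigenvalue (singular; positive semidefinite but not definite), so H is neither positive definite, negative definite, nor indefinite. The second-order test alone is inconclusive -> degen.
(Indeed, f is constant along the null direction of H through x*, so x* is not a strict local extremum.)

degen


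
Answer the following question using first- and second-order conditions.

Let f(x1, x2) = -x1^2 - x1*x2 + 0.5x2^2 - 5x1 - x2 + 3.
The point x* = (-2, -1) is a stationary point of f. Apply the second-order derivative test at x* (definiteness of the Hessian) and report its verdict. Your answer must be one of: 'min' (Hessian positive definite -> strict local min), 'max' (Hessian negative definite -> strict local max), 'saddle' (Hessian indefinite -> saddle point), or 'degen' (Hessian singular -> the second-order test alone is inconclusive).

Compute the Hessian H = grad^2 f:
  H = [[-2, -1], [-1, 1]]
Verify stationarity: grad f(x*) = H x* + g = (0, 0).
Eigenvalues of H: -2.3028, 1.3028.
Eigenvalues have mixed signs, so H is indefinite -> x* is a saddle point.

saddle


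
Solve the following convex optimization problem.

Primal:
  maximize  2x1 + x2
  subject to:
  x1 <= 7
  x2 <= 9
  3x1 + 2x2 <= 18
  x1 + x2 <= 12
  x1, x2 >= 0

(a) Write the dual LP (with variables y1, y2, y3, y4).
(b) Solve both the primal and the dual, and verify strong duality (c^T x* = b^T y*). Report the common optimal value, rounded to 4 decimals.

The standard primal-dual pair for 'max c^T x s.t. A x <= b, x >= 0' is:
  Dual:  min b^T y  s.t.  A^T y >= c,  y >= 0.

So the dual LP is:
  minimize  7y1 + 9y2 + 18y3 + 12y4
  subject to:
    y1 + 3y3 + y4 >= 2
    y2 + 2y3 + y4 >= 1
    y1, y2, y3, y4 >= 0

Solving the primal: x* = (6, 0).
  primal value c^T x* = 12.
Solving the dual: y* = (0, 0, 0.6667, 0).
  dual value b^T y* = 12.
Strong duality: c^T x* = b^T y*. Confirmed.

12


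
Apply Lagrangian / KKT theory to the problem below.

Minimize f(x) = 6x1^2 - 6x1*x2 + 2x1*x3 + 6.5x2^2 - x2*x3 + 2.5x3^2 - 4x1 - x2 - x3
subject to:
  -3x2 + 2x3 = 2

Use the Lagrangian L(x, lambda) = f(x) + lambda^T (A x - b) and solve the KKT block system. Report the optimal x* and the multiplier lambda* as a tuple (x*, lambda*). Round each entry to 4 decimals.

Form the Lagrangian:
  L(x, lambda) = (1/2) x^T Q x + c^T x + lambda^T (A x - b)
Stationarity (grad_x L = 0): Q x + c + A^T lambda = 0.
Primal feasibility: A x = b.

This gives the KKT block system:
  [ Q   A^T ] [ x     ]   [-c ]
  [ A    0  ] [ lambda ] = [ b ]

Solving the linear system:
  x*      = (0.124, -0.1707, 0.7439)
  lambda* = (-1.5691)
  f(x*)   = 1.0346

x* = (0.124, -0.1707, 0.7439), lambda* = (-1.5691)


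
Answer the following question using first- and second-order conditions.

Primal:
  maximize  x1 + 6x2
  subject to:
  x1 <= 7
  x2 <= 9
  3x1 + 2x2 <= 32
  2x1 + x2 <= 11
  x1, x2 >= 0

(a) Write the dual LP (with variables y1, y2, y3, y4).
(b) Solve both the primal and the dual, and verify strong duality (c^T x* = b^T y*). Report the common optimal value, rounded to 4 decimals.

The standard primal-dual pair for 'max c^T x s.t. A x <= b, x >= 0' is:
  Dual:  min b^T y  s.t.  A^T y >= c,  y >= 0.

So the dual LP is:
  minimize  7y1 + 9y2 + 32y3 + 11y4
  subject to:
    y1 + 3y3 + 2y4 >= 1
    y2 + 2y3 + y4 >= 6
    y1, y2, y3, y4 >= 0

Solving the primal: x* = (1, 9).
  primal value c^T x* = 55.
Solving the dual: y* = (0, 5.5, 0, 0.5).
  dual value b^T y* = 55.
Strong duality: c^T x* = b^T y*. Confirmed.

55


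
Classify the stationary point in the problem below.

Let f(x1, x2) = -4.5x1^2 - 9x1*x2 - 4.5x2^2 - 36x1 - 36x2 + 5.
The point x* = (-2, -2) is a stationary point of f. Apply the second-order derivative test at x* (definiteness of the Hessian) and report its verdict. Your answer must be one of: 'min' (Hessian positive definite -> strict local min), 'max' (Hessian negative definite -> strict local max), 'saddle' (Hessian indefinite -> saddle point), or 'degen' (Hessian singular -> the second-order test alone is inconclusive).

Compute the Hessian H = grad^2 f:
  H = [[-9, -9], [-9, -9]]
Verify stationarity: grad f(x*) = H x* + g = (0, 0).
Eigenvalues of H: -18, 0.
H has a zero eigenvalue (singular; negative semidefinite but not definite), so H is neither positive definite, negative definite, nor indefinite. The second-order test alone is inconclusive -> degen.
(Indeed, f is constant along the null direction of H through x*, so x* is not a strict local extremum.)

degen


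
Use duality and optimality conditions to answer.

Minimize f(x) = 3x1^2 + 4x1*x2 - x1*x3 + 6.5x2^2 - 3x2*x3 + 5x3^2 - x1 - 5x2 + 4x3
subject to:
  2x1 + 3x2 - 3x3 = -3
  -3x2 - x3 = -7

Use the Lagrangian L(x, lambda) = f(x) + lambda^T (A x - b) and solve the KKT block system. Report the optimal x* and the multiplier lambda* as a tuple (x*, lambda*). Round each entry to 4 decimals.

Form the Lagrangian:
  L(x, lambda) = (1/2) x^T Q x + c^T x + lambda^T (A x - b)
Stationarity (grad_x L = 0): Q x + c + A^T lambda = 0.
Primal feasibility: A x = b.

This gives the KKT block system:
  [ Q   A^T ] [ x     ]   [-c ]
  [ A    0  ] [ lambda ] = [ b ]

Solving the linear system:
  x*      = (-1.9328, 1.8221, 1.5336)
  lambda* = (3.4209, 5.5395)
  f(x*)   = 23.998

x* = (-1.9328, 1.8221, 1.5336), lambda* = (3.4209, 5.5395)


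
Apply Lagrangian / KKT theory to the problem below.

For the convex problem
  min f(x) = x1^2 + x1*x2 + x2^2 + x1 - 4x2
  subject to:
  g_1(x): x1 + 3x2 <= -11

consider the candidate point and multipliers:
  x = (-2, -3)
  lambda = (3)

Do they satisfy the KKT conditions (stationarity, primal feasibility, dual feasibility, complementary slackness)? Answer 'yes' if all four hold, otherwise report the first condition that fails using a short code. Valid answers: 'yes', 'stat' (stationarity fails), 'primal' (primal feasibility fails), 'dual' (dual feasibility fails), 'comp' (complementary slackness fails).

Gradient of f: grad f(x) = Q x + c = (-6, -12)
Constraint values g_i(x) = a_i^T x - b_i:
  g_1((-2, -3)) = 0
Stationarity residual: grad f(x) + sum_i lambda_i a_i = (-3, -3)
  -> stationarity FAILS
Primal feasibility (all g_i <= 0): OK
Dual feasibility (all lambda_i >= 0): OK
Complementary slackness (lambda_i * g_i(x) = 0 for all i): OK

Verdict: the first failing condition is stationarity -> stat.

stat


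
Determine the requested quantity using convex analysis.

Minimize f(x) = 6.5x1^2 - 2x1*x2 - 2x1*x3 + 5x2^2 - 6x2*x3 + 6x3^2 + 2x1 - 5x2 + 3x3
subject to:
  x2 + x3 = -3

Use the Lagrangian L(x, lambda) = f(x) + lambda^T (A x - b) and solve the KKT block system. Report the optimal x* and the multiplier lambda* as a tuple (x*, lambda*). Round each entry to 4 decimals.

Form the Lagrangian:
  L(x, lambda) = (1/2) x^T Q x + c^T x + lambda^T (A x - b)
Stationarity (grad_x L = 0): Q x + c + A^T lambda = 0.
Primal feasibility: A x = b.

This gives the KKT block system:
  [ Q   A^T ] [ x     ]   [-c ]
  [ A    0  ] [ lambda ] = [ b ]

Solving the linear system:
  x*      = (-0.6154, -1.3529, -1.6471)
  lambda* = (7.4163)
  f(x*)   = 11.4208

x* = (-0.6154, -1.3529, -1.6471), lambda* = (7.4163)


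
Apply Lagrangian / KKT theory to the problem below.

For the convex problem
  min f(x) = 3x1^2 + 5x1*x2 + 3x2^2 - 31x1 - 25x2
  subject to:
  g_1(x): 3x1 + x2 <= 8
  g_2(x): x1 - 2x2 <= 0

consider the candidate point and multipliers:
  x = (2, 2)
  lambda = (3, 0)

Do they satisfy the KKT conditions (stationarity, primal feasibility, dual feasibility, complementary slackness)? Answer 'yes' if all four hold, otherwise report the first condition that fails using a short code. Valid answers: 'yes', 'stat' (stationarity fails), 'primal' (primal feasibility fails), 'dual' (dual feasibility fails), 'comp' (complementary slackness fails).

Gradient of f: grad f(x) = Q x + c = (-9, -3)
Constraint values g_i(x) = a_i^T x - b_i:
  g_1((2, 2)) = 0
  g_2((2, 2)) = -2
Stationarity residual: grad f(x) + sum_i lambda_i a_i = (0, 0)
  -> stationarity OK
Primal feasibility (all g_i <= 0): OK
Dual feasibility (all lambda_i >= 0): OK
Complementary slackness (lambda_i * g_i(x) = 0 for all i): OK

Verdict: yes, KKT holds.

yes


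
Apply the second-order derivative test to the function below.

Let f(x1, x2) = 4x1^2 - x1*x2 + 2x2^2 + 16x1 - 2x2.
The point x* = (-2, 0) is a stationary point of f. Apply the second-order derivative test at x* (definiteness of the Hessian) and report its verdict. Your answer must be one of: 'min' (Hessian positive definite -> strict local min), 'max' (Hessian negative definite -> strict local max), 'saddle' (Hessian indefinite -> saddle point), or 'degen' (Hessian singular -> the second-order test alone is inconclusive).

Compute the Hessian H = grad^2 f:
  H = [[8, -1], [-1, 4]]
Verify stationarity: grad f(x*) = H x* + g = (0, 0).
Eigenvalues of H: 3.7639, 8.2361.
Both eigenvalues > 0, so H is positive definite -> x* is a strict local min.

min


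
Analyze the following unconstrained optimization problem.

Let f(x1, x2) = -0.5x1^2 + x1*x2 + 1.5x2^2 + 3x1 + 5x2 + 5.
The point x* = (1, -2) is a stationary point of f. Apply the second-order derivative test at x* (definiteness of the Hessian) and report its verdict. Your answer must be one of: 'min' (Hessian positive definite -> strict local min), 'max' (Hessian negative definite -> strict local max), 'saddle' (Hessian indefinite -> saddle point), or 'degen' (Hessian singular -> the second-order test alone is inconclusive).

Compute the Hessian H = grad^2 f:
  H = [[-1, 1], [1, 3]]
Verify stationarity: grad f(x*) = H x* + g = (0, 0).
Eigenvalues of H: -1.2361, 3.2361.
Eigenvalues have mixed signs, so H is indefinite -> x* is a saddle point.

saddle


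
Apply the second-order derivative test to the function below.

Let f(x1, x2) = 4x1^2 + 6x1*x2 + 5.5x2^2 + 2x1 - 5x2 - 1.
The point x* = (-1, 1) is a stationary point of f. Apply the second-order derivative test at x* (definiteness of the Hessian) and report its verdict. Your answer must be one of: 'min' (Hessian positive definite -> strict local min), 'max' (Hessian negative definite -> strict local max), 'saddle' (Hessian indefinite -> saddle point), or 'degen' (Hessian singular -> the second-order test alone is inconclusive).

Compute the Hessian H = grad^2 f:
  H = [[8, 6], [6, 11]]
Verify stationarity: grad f(x*) = H x* + g = (0, 0).
Eigenvalues of H: 3.3153, 15.6847.
Both eigenvalues > 0, so H is positive definite -> x* is a strict local min.

min


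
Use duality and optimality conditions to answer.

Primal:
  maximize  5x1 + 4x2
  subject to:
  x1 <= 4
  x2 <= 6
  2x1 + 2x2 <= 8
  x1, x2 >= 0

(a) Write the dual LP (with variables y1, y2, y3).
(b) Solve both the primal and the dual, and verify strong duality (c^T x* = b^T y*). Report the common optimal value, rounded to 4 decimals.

The standard primal-dual pair for 'max c^T x s.t. A x <= b, x >= 0' is:
  Dual:  min b^T y  s.t.  A^T y >= c,  y >= 0.

So the dual LP is:
  minimize  4y1 + 6y2 + 8y3
  subject to:
    y1 + 2y3 >= 5
    y2 + 2y3 >= 4
    y1, y2, y3 >= 0

Solving the primal: x* = (4, 0).
  primal value c^T x* = 20.
Solving the dual: y* = (1, 0, 2).
  dual value b^T y* = 20.
Strong duality: c^T x* = b^T y*. Confirmed.

20


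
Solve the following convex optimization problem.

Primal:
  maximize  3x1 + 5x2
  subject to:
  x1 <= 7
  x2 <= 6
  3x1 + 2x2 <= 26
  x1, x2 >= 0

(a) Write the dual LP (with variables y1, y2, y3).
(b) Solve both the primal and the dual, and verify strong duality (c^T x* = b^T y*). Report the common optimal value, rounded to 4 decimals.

The standard primal-dual pair for 'max c^T x s.t. A x <= b, x >= 0' is:
  Dual:  min b^T y  s.t.  A^T y >= c,  y >= 0.

So the dual LP is:
  minimize  7y1 + 6y2 + 26y3
  subject to:
    y1 + 3y3 >= 3
    y2 + 2y3 >= 5
    y1, y2, y3 >= 0

Solving the primal: x* = (4.6667, 6).
  primal value c^T x* = 44.
Solving the dual: y* = (0, 3, 1).
  dual value b^T y* = 44.
Strong duality: c^T x* = b^T y*. Confirmed.

44


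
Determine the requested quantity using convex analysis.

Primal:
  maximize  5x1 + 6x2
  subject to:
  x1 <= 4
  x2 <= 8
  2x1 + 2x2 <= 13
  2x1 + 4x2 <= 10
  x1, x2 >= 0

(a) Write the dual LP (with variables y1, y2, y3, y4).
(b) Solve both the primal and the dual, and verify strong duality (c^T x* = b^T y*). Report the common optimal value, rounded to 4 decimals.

The standard primal-dual pair for 'max c^T x s.t. A x <= b, x >= 0' is:
  Dual:  min b^T y  s.t.  A^T y >= c,  y >= 0.

So the dual LP is:
  minimize  4y1 + 8y2 + 13y3 + 10y4
  subject to:
    y1 + 2y3 + 2y4 >= 5
    y2 + 2y3 + 4y4 >= 6
    y1, y2, y3, y4 >= 0

Solving the primal: x* = (4, 0.5).
  primal value c^T x* = 23.
Solving the dual: y* = (2, 0, 0, 1.5).
  dual value b^T y* = 23.
Strong duality: c^T x* = b^T y*. Confirmed.

23


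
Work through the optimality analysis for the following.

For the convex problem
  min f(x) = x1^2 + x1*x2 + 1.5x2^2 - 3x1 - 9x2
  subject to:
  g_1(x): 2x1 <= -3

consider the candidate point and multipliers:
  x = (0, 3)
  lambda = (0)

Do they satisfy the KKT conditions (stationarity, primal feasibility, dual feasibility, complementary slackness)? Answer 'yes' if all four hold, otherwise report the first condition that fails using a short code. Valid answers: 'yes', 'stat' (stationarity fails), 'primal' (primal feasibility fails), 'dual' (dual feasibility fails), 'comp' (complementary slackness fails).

Gradient of f: grad f(x) = Q x + c = (0, 0)
Constraint values g_i(x) = a_i^T x - b_i:
  g_1((0, 3)) = 3
Stationarity residual: grad f(x) + sum_i lambda_i a_i = (0, 0)
  -> stationarity OK
Primal feasibility (all g_i <= 0): FAILS
Dual feasibility (all lambda_i >= 0): OK
Complementary slackness (lambda_i * g_i(x) = 0 for all i): OK

Verdict: the first failing condition is primal_feasibility -> primal.

primal


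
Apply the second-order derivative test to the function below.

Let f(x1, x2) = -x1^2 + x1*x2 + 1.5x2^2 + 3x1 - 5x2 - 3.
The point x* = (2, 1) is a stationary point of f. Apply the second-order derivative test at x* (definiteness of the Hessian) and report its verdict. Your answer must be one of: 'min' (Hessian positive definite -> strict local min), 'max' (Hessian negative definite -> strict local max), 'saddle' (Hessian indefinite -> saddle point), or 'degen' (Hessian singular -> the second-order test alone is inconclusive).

Compute the Hessian H = grad^2 f:
  H = [[-2, 1], [1, 3]]
Verify stationarity: grad f(x*) = H x* + g = (0, 0).
Eigenvalues of H: -2.1926, 3.1926.
Eigenvalues have mixed signs, so H is indefinite -> x* is a saddle point.

saddle


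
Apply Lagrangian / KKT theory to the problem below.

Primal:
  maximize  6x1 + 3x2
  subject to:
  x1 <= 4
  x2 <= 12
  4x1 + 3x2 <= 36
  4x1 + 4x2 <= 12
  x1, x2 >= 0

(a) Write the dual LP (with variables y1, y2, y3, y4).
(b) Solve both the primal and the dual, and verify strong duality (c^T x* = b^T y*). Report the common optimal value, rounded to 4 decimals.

The standard primal-dual pair for 'max c^T x s.t. A x <= b, x >= 0' is:
  Dual:  min b^T y  s.t.  A^T y >= c,  y >= 0.

So the dual LP is:
  minimize  4y1 + 12y2 + 36y3 + 12y4
  subject to:
    y1 + 4y3 + 4y4 >= 6
    y2 + 3y3 + 4y4 >= 3
    y1, y2, y3, y4 >= 0

Solving the primal: x* = (3, 0).
  primal value c^T x* = 18.
Solving the dual: y* = (0, 0, 0, 1.5).
  dual value b^T y* = 18.
Strong duality: c^T x* = b^T y*. Confirmed.

18


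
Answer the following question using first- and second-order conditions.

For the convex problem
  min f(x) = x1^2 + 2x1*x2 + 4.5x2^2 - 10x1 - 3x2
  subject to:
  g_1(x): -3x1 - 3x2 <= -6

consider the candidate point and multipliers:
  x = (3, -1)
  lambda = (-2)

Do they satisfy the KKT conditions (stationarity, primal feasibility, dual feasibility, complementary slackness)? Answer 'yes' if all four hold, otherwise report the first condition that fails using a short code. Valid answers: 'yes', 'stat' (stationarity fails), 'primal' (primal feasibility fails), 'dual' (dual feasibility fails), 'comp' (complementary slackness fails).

Gradient of f: grad f(x) = Q x + c = (-6, -6)
Constraint values g_i(x) = a_i^T x - b_i:
  g_1((3, -1)) = 0
Stationarity residual: grad f(x) + sum_i lambda_i a_i = (0, 0)
  -> stationarity OK
Primal feasibility (all g_i <= 0): OK
Dual feasibility (all lambda_i >= 0): FAILS
Complementary slackness (lambda_i * g_i(x) = 0 for all i): OK

Verdict: the first failing condition is dual_feasibility -> dual.

dual


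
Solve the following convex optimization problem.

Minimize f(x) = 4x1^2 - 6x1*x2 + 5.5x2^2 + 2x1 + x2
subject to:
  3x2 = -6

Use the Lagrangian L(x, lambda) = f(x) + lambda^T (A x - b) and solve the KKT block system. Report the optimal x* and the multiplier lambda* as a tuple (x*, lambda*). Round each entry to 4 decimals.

Form the Lagrangian:
  L(x, lambda) = (1/2) x^T Q x + c^T x + lambda^T (A x - b)
Stationarity (grad_x L = 0): Q x + c + A^T lambda = 0.
Primal feasibility: A x = b.

This gives the KKT block system:
  [ Q   A^T ] [ x     ]   [-c ]
  [ A    0  ] [ lambda ] = [ b ]

Solving the linear system:
  x*      = (-1.75, -2)
  lambda* = (3.5)
  f(x*)   = 7.75

x* = (-1.75, -2), lambda* = (3.5)


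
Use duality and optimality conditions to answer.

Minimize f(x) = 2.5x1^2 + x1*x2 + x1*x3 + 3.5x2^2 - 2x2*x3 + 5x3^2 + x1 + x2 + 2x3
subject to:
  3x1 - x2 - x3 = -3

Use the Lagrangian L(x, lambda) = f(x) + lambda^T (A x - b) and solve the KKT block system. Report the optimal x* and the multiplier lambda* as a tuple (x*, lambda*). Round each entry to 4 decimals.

Form the Lagrangian:
  L(x, lambda) = (1/2) x^T Q x + c^T x + lambda^T (A x - b)
Stationarity (grad_x L = 0): Q x + c + A^T lambda = 0.
Primal feasibility: A x = b.

This gives the KKT block system:
  [ Q   A^T ] [ x     ]   [-c ]
  [ A    0  ] [ lambda ] = [ b ]

Solving the linear system:
  x*      = (-0.9309, 0.1661, 0.0412)
  lambda* = (1.1491)
  f(x*)   = 1.3824

x* = (-0.9309, 0.1661, 0.0412), lambda* = (1.1491)


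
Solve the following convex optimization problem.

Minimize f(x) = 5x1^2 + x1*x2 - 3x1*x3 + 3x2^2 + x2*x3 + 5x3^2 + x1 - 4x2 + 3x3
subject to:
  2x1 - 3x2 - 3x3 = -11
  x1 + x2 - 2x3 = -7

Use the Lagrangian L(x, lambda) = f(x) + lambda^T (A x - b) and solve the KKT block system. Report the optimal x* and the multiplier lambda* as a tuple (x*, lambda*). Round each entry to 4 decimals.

Form the Lagrangian:
  L(x, lambda) = (1/2) x^T Q x + c^T x + lambda^T (A x - b)
Stationarity (grad_x L = 0): Q x + c + A^T lambda = 0.
Primal feasibility: A x = b.

This gives the KKT block system:
  [ Q   A^T ] [ x     ]   [-c ]
  [ A    0  ] [ lambda ] = [ b ]

Solving the linear system:
  x*      = (-1.1748, -0.0194, 2.9029)
  lambda* = (3.4175, 12.6408)
  f(x*)   = 66.8447

x* = (-1.1748, -0.0194, 2.9029), lambda* = (3.4175, 12.6408)


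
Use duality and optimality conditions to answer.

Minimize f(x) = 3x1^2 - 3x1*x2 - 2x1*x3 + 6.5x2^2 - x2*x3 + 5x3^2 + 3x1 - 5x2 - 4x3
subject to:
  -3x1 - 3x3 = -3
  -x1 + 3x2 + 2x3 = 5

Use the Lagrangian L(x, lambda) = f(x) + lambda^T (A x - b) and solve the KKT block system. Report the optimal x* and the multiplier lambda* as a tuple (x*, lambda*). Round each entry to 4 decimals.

Form the Lagrangian:
  L(x, lambda) = (1/2) x^T Q x + c^T x + lambda^T (A x - b)
Stationarity (grad_x L = 0): Q x + c + A^T lambda = 0.
Primal feasibility: A x = b.

This gives the KKT block system:
  [ Q   A^T ] [ x     ]   [-c ]
  [ A    0  ] [ lambda ] = [ b ]

Solving the linear system:
  x*      = (0, 1, 1)
  lambda* = (0.1111, -2.3333)
  f(x*)   = 1.5

x* = (0, 1, 1), lambda* = (0.1111, -2.3333)


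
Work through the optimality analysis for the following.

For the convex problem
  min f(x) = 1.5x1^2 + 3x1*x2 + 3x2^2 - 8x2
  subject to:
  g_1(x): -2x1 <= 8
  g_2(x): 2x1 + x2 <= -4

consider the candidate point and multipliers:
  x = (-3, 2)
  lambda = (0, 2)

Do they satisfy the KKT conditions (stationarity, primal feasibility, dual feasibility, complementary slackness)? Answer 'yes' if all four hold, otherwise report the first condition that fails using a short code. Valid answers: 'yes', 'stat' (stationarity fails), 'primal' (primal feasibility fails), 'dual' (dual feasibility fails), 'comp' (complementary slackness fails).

Gradient of f: grad f(x) = Q x + c = (-3, -5)
Constraint values g_i(x) = a_i^T x - b_i:
  g_1((-3, 2)) = -2
  g_2((-3, 2)) = 0
Stationarity residual: grad f(x) + sum_i lambda_i a_i = (1, -3)
  -> stationarity FAILS
Primal feasibility (all g_i <= 0): OK
Dual feasibility (all lambda_i >= 0): OK
Complementary slackness (lambda_i * g_i(x) = 0 for all i): OK

Verdict: the first failing condition is stationarity -> stat.

stat


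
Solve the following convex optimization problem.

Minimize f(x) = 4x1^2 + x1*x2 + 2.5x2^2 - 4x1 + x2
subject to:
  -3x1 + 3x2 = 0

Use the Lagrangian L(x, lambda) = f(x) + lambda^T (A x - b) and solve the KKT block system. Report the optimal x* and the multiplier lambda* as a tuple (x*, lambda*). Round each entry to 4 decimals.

Form the Lagrangian:
  L(x, lambda) = (1/2) x^T Q x + c^T x + lambda^T (A x - b)
Stationarity (grad_x L = 0): Q x + c + A^T lambda = 0.
Primal feasibility: A x = b.

This gives the KKT block system:
  [ Q   A^T ] [ x     ]   [-c ]
  [ A    0  ] [ lambda ] = [ b ]

Solving the linear system:
  x*      = (0.2, 0.2)
  lambda* = (-0.7333)
  f(x*)   = -0.3

x* = (0.2, 0.2), lambda* = (-0.7333)


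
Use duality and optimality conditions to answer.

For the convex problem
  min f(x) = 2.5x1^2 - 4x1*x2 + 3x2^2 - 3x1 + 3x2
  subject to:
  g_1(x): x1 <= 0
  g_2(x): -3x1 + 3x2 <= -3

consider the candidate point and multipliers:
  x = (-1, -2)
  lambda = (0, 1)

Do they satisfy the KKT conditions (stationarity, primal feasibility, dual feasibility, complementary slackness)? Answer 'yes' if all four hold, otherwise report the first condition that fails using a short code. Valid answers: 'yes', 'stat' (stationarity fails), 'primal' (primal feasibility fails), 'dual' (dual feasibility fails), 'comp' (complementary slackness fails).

Gradient of f: grad f(x) = Q x + c = (0, -5)
Constraint values g_i(x) = a_i^T x - b_i:
  g_1((-1, -2)) = -1
  g_2((-1, -2)) = 0
Stationarity residual: grad f(x) + sum_i lambda_i a_i = (-3, -2)
  -> stationarity FAILS
Primal feasibility (all g_i <= 0): OK
Dual feasibility (all lambda_i >= 0): OK
Complementary slackness (lambda_i * g_i(x) = 0 for all i): OK

Verdict: the first failing condition is stationarity -> stat.

stat


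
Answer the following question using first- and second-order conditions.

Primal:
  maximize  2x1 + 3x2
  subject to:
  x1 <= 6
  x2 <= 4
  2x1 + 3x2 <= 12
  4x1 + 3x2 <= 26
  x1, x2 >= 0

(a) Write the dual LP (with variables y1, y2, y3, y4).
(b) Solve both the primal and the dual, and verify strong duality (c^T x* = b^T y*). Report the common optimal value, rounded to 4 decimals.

The standard primal-dual pair for 'max c^T x s.t. A x <= b, x >= 0' is:
  Dual:  min b^T y  s.t.  A^T y >= c,  y >= 0.

So the dual LP is:
  minimize  6y1 + 4y2 + 12y3 + 26y4
  subject to:
    y1 + 2y3 + 4y4 >= 2
    y2 + 3y3 + 3y4 >= 3
    y1, y2, y3, y4 >= 0

Solving the primal: x* = (6, 0).
  primal value c^T x* = 12.
Solving the dual: y* = (0, 0, 1, 0).
  dual value b^T y* = 12.
Strong duality: c^T x* = b^T y*. Confirmed.

12


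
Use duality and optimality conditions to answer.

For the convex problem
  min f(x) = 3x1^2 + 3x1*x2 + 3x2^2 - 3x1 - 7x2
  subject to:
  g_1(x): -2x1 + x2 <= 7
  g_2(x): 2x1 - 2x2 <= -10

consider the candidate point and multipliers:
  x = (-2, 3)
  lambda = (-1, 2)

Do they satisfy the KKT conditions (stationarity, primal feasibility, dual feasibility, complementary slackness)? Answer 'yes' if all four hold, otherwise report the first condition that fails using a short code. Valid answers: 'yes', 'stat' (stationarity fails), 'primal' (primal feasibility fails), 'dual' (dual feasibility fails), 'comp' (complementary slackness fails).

Gradient of f: grad f(x) = Q x + c = (-6, 5)
Constraint values g_i(x) = a_i^T x - b_i:
  g_1((-2, 3)) = 0
  g_2((-2, 3)) = 0
Stationarity residual: grad f(x) + sum_i lambda_i a_i = (0, 0)
  -> stationarity OK
Primal feasibility (all g_i <= 0): OK
Dual feasibility (all lambda_i >= 0): FAILS
Complementary slackness (lambda_i * g_i(x) = 0 for all i): OK

Verdict: the first failing condition is dual_feasibility -> dual.

dual


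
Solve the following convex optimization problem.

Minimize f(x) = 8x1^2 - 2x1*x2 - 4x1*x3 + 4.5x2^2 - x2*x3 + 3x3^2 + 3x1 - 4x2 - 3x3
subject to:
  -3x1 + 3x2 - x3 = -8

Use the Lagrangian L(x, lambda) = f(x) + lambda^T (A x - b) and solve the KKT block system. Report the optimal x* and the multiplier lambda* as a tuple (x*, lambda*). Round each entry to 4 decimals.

Form the Lagrangian:
  L(x, lambda) = (1/2) x^T Q x + c^T x + lambda^T (A x - b)
Stationarity (grad_x L = 0): Q x + c + A^T lambda = 0.
Primal feasibility: A x = b.

This gives the KKT block system:
  [ Q   A^T ] [ x     ]   [-c ]
  [ A    0  ] [ lambda ] = [ b ]

Solving the linear system:
  x*      = (1.1942, -0.7961, 2.0291)
  lambda* = (5.1942)
  f(x*)   = 21.1165

x* = (1.1942, -0.7961, 2.0291), lambda* = (5.1942)


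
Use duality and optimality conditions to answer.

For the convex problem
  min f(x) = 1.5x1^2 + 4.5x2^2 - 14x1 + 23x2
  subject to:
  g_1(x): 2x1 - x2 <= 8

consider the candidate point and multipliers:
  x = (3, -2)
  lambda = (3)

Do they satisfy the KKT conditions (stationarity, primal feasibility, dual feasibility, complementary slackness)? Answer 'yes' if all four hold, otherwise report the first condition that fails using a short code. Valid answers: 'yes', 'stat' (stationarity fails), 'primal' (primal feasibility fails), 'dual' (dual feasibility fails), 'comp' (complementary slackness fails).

Gradient of f: grad f(x) = Q x + c = (-5, 5)
Constraint values g_i(x) = a_i^T x - b_i:
  g_1((3, -2)) = 0
Stationarity residual: grad f(x) + sum_i lambda_i a_i = (1, 2)
  -> stationarity FAILS
Primal feasibility (all g_i <= 0): OK
Dual feasibility (all lambda_i >= 0): OK
Complementary slackness (lambda_i * g_i(x) = 0 for all i): OK

Verdict: the first failing condition is stationarity -> stat.

stat


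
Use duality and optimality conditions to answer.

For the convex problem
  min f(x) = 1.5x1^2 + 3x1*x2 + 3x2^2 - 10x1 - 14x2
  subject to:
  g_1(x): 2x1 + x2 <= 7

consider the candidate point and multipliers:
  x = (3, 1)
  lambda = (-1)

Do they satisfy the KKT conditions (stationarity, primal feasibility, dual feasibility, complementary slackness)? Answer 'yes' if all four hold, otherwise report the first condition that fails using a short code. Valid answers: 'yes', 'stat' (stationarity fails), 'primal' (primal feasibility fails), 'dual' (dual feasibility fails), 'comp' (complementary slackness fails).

Gradient of f: grad f(x) = Q x + c = (2, 1)
Constraint values g_i(x) = a_i^T x - b_i:
  g_1((3, 1)) = 0
Stationarity residual: grad f(x) + sum_i lambda_i a_i = (0, 0)
  -> stationarity OK
Primal feasibility (all g_i <= 0): OK
Dual feasibility (all lambda_i >= 0): FAILS
Complementary slackness (lambda_i * g_i(x) = 0 for all i): OK

Verdict: the first failing condition is dual_feasibility -> dual.

dual


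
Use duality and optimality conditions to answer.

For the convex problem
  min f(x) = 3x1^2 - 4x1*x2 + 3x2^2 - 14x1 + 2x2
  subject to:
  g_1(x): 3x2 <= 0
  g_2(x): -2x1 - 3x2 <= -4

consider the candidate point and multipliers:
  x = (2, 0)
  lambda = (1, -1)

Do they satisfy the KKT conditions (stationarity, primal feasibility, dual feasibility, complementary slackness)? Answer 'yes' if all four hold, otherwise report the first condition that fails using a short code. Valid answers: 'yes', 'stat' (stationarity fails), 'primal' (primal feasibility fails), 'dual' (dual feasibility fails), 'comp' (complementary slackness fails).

Gradient of f: grad f(x) = Q x + c = (-2, -6)
Constraint values g_i(x) = a_i^T x - b_i:
  g_1((2, 0)) = 0
  g_2((2, 0)) = 0
Stationarity residual: grad f(x) + sum_i lambda_i a_i = (0, 0)
  -> stationarity OK
Primal feasibility (all g_i <= 0): OK
Dual feasibility (all lambda_i >= 0): FAILS
Complementary slackness (lambda_i * g_i(x) = 0 for all i): OK

Verdict: the first failing condition is dual_feasibility -> dual.

dual


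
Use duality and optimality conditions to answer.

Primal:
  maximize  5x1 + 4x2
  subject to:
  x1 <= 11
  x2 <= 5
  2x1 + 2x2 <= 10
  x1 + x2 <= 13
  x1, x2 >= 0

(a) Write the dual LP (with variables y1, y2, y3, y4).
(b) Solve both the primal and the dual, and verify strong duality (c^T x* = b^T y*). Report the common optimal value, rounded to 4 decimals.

The standard primal-dual pair for 'max c^T x s.t. A x <= b, x >= 0' is:
  Dual:  min b^T y  s.t.  A^T y >= c,  y >= 0.

So the dual LP is:
  minimize  11y1 + 5y2 + 10y3 + 13y4
  subject to:
    y1 + 2y3 + y4 >= 5
    y2 + 2y3 + y4 >= 4
    y1, y2, y3, y4 >= 0

Solving the primal: x* = (5, 0).
  primal value c^T x* = 25.
Solving the dual: y* = (0, 0, 2.5, 0).
  dual value b^T y* = 25.
Strong duality: c^T x* = b^T y*. Confirmed.

25


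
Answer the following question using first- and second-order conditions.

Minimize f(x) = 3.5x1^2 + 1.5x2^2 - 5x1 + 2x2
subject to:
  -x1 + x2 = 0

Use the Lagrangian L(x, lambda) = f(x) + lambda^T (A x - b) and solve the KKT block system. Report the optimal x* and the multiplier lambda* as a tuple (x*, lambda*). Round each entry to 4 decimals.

Form the Lagrangian:
  L(x, lambda) = (1/2) x^T Q x + c^T x + lambda^T (A x - b)
Stationarity (grad_x L = 0): Q x + c + A^T lambda = 0.
Primal feasibility: A x = b.

This gives the KKT block system:
  [ Q   A^T ] [ x     ]   [-c ]
  [ A    0  ] [ lambda ] = [ b ]

Solving the linear system:
  x*      = (0.3, 0.3)
  lambda* = (-2.9)
  f(x*)   = -0.45

x* = (0.3, 0.3), lambda* = (-2.9)


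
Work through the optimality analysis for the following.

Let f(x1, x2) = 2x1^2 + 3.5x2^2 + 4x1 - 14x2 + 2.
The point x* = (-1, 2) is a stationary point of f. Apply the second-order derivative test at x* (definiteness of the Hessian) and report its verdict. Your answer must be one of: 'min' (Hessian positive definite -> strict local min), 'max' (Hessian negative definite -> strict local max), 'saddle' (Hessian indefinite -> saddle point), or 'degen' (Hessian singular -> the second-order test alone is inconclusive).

Compute the Hessian H = grad^2 f:
  H = [[4, 0], [0, 7]]
Verify stationarity: grad f(x*) = H x* + g = (0, 0).
Eigenvalues of H: 4, 7.
Both eigenvalues > 0, so H is positive definite -> x* is a strict local min.

min


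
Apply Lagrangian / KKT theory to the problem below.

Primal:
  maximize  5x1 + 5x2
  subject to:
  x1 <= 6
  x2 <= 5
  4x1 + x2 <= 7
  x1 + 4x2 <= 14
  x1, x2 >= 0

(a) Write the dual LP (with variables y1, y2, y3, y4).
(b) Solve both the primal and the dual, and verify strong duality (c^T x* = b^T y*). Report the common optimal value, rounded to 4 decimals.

The standard primal-dual pair for 'max c^T x s.t. A x <= b, x >= 0' is:
  Dual:  min b^T y  s.t.  A^T y >= c,  y >= 0.

So the dual LP is:
  minimize  6y1 + 5y2 + 7y3 + 14y4
  subject to:
    y1 + 4y3 + y4 >= 5
    y2 + y3 + 4y4 >= 5
    y1, y2, y3, y4 >= 0

Solving the primal: x* = (0.9333, 3.2667).
  primal value c^T x* = 21.
Solving the dual: y* = (0, 0, 1, 1).
  dual value b^T y* = 21.
Strong duality: c^T x* = b^T y*. Confirmed.

21


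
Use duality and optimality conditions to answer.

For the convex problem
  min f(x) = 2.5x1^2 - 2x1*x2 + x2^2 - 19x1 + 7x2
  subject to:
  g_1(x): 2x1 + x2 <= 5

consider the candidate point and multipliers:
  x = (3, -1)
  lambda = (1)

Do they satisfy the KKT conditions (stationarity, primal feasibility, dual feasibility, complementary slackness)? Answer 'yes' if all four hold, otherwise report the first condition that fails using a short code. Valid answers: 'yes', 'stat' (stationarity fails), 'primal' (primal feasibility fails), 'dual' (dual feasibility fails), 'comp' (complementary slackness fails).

Gradient of f: grad f(x) = Q x + c = (-2, -1)
Constraint values g_i(x) = a_i^T x - b_i:
  g_1((3, -1)) = 0
Stationarity residual: grad f(x) + sum_i lambda_i a_i = (0, 0)
  -> stationarity OK
Primal feasibility (all g_i <= 0): OK
Dual feasibility (all lambda_i >= 0): OK
Complementary slackness (lambda_i * g_i(x) = 0 for all i): OK

Verdict: yes, KKT holds.

yes
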